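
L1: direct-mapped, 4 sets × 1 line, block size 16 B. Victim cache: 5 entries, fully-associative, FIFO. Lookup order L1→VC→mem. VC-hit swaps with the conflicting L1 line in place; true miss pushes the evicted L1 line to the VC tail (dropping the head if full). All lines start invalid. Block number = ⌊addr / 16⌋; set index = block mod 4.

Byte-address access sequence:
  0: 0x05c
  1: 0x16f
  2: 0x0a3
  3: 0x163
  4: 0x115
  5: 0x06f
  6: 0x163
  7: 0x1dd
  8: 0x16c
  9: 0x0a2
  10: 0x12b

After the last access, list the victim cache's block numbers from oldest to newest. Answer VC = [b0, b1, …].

0: 0x5c (blk 5, set 1) → MISS  vc=[]
1: 0x16f (blk 22, set 2) → MISS  vc=[]
2: 0xa3 (blk 10, set 2) → MISS  vc=[22]
3: 0x163 (blk 22, set 2) → VC-HIT  vc=[10]
4: 0x115 (blk 17, set 1) → MISS  vc=[10, 5]
5: 0x6f (blk 6, set 2) → MISS  vc=[10, 5, 22]
6: 0x163 (blk 22, set 2) → VC-HIT  vc=[10, 5, 6]
7: 0x1dd (blk 29, set 1) → MISS  vc=[10, 5, 6, 17]
8: 0x16c (blk 22, set 2) → L1-HIT  vc=[10, 5, 6, 17]
9: 0xa2 (blk 10, set 2) → VC-HIT  vc=[22, 5, 6, 17]
10: 0x12b (blk 18, set 2) → MISS  vc=[22, 5, 6, 17, 10]

VC = [22, 5, 6, 17, 10]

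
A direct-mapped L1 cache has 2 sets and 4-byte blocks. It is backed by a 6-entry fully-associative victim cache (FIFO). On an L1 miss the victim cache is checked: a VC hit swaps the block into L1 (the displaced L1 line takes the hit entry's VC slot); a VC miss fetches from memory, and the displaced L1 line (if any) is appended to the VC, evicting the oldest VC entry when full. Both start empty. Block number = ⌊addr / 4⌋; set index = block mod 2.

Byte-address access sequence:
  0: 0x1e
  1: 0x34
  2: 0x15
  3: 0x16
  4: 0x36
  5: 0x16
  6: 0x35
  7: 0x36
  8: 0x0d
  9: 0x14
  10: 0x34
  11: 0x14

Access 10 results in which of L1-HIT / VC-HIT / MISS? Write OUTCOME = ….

  [0] addr=0x1e blk=7 s=1: MISS | VC []
  [1] addr=0x34 blk=13 s=1: MISS | VC [7]
  [2] addr=0x15 blk=5 s=1: MISS | VC [7, 13]
  [3] addr=0x16 blk=5 s=1: L1-HIT | VC [7, 13]
  [4] addr=0x36 blk=13 s=1: VC-HIT | VC [7, 5]
  [5] addr=0x16 blk=5 s=1: VC-HIT | VC [7, 13]
  [6] addr=0x35 blk=13 s=1: VC-HIT | VC [7, 5]
  [7] addr=0x36 blk=13 s=1: L1-HIT | VC [7, 5]
  [8] addr=0xd blk=3 s=1: MISS | VC [7, 5, 13]
  [9] addr=0x14 blk=5 s=1: VC-HIT | VC [7, 3, 13]
  [10] addr=0x34 blk=13 s=1: VC-HIT | VC [7, 3, 5]
  [11] addr=0x14 blk=5 s=1: VC-HIT | VC [7, 3, 13]

OUTCOME = VC-HIT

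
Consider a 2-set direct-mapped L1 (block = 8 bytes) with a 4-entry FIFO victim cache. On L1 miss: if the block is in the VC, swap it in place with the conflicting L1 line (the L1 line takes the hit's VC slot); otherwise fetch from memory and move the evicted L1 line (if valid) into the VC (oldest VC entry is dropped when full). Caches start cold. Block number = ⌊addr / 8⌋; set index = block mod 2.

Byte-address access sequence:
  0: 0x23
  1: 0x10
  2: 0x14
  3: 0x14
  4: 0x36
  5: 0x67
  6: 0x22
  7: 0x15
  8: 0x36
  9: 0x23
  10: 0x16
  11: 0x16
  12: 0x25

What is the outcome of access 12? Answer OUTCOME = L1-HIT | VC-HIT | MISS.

#0 0x23→b4/s0 MISS; vc=[]
#1 0x10→b2/s0 MISS; vc=[4]
#2 0x14→b2/s0 L1-HIT; vc=[4]
#3 0x14→b2/s0 L1-HIT; vc=[4]
#4 0x36→b6/s0 MISS; vc=[4,2]
#5 0x67→b12/s0 MISS; vc=[4,2,6]
#6 0x22→b4/s0 VC-HIT; vc=[12,2,6]
#7 0x15→b2/s0 VC-HIT; vc=[12,4,6]
#8 0x36→b6/s0 VC-HIT; vc=[12,4,2]
#9 0x23→b4/s0 VC-HIT; vc=[12,6,2]
#10 0x16→b2/s0 VC-HIT; vc=[12,6,4]
#11 0x16→b2/s0 L1-HIT; vc=[12,6,4]
#12 0x25→b4/s0 VC-HIT; vc=[12,6,2]

OUTCOME = VC-HIT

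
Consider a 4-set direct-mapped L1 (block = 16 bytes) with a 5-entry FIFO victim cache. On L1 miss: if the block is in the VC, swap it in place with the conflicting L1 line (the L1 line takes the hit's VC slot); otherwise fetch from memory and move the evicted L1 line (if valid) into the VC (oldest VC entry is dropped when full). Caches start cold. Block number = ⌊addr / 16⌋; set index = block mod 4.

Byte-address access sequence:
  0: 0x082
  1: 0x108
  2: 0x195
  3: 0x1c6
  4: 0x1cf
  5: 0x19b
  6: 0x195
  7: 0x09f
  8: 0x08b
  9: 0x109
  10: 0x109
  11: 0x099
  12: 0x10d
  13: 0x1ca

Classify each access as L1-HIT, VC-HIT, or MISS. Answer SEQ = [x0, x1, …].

SEQ = [MISS, MISS, MISS, MISS, L1-HIT, L1-HIT, L1-HIT, MISS, VC-HIT, VC-HIT, L1-HIT, L1-HIT, L1-HIT, VC-HIT]

0: 0x82 (blk 8, set 0) → MISS  vc=[]
1: 0x108 (blk 16, set 0) → MISS  vc=[8]
2: 0x195 (blk 25, set 1) → MISS  vc=[8]
3: 0x1c6 (blk 28, set 0) → MISS  vc=[8, 16]
4: 0x1cf (blk 28, set 0) → L1-HIT  vc=[8, 16]
5: 0x19b (blk 25, set 1) → L1-HIT  vc=[8, 16]
6: 0x195 (blk 25, set 1) → L1-HIT  vc=[8, 16]
7: 0x9f (blk 9, set 1) → MISS  vc=[8, 16, 25]
8: 0x8b (blk 8, set 0) → VC-HIT  vc=[28, 16, 25]
9: 0x109 (blk 16, set 0) → VC-HIT  vc=[28, 8, 25]
10: 0x109 (blk 16, set 0) → L1-HIT  vc=[28, 8, 25]
11: 0x99 (blk 9, set 1) → L1-HIT  vc=[28, 8, 25]
12: 0x10d (blk 16, set 0) → L1-HIT  vc=[28, 8, 25]
13: 0x1ca (blk 28, set 0) → VC-HIT  vc=[16, 8, 25]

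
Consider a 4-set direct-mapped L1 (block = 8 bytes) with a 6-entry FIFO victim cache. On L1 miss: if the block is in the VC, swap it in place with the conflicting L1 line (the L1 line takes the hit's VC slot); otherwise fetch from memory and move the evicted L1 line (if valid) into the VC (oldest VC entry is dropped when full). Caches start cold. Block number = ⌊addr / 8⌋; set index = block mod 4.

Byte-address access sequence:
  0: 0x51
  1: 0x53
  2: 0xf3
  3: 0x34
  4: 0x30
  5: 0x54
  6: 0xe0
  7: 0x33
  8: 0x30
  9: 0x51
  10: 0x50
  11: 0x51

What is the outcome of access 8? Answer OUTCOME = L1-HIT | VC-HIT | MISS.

  [0] addr=0x51 blk=10 s=2: MISS | VC []
  [1] addr=0x53 blk=10 s=2: L1-HIT | VC []
  [2] addr=0xf3 blk=30 s=2: MISS | VC [10]
  [3] addr=0x34 blk=6 s=2: MISS | VC [10, 30]
  [4] addr=0x30 blk=6 s=2: L1-HIT | VC [10, 30]
  [5] addr=0x54 blk=10 s=2: VC-HIT | VC [6, 30]
  [6] addr=0xe0 blk=28 s=0: MISS | VC [6, 30]
  [7] addr=0x33 blk=6 s=2: VC-HIT | VC [10, 30]
  [8] addr=0x30 blk=6 s=2: L1-HIT | VC [10, 30]
  [9] addr=0x51 blk=10 s=2: VC-HIT | VC [6, 30]
  [10] addr=0x50 blk=10 s=2: L1-HIT | VC [6, 30]
  [11] addr=0x51 blk=10 s=2: L1-HIT | VC [6, 30]

OUTCOME = L1-HIT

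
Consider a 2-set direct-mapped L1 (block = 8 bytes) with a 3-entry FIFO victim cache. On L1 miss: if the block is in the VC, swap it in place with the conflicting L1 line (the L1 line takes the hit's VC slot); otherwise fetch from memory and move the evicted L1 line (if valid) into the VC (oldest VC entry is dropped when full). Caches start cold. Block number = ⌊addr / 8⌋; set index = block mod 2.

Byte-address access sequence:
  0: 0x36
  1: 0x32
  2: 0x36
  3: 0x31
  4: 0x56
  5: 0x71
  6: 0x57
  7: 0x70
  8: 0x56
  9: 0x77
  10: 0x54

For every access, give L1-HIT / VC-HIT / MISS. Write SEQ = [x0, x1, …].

SEQ = [MISS, L1-HIT, L1-HIT, L1-HIT, MISS, MISS, VC-HIT, VC-HIT, VC-HIT, VC-HIT, VC-HIT]

  [0] addr=0x36 blk=6 s=0: MISS | VC []
  [1] addr=0x32 blk=6 s=0: L1-HIT | VC []
  [2] addr=0x36 blk=6 s=0: L1-HIT | VC []
  [3] addr=0x31 blk=6 s=0: L1-HIT | VC []
  [4] addr=0x56 blk=10 s=0: MISS | VC [6]
  [5] addr=0x71 blk=14 s=0: MISS | VC [6, 10]
  [6] addr=0x57 blk=10 s=0: VC-HIT | VC [6, 14]
  [7] addr=0x70 blk=14 s=0: VC-HIT | VC [6, 10]
  [8] addr=0x56 blk=10 s=0: VC-HIT | VC [6, 14]
  [9] addr=0x77 blk=14 s=0: VC-HIT | VC [6, 10]
  [10] addr=0x54 blk=10 s=0: VC-HIT | VC [6, 14]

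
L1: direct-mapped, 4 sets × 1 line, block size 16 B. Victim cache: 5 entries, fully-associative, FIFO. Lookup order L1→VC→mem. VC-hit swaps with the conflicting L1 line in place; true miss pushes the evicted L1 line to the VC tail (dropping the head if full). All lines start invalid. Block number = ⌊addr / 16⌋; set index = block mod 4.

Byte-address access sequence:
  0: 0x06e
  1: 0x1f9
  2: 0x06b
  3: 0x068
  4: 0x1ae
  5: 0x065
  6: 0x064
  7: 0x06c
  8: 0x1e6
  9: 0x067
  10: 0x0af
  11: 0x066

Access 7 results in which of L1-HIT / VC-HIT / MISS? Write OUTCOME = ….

OUTCOME = L1-HIT

#0 0x6e→b6/s2 MISS; vc=[]
#1 0x1f9→b31/s3 MISS; vc=[]
#2 0x6b→b6/s2 L1-HIT; vc=[]
#3 0x68→b6/s2 L1-HIT; vc=[]
#4 0x1ae→b26/s2 MISS; vc=[6]
#5 0x65→b6/s2 VC-HIT; vc=[26]
#6 0x64→b6/s2 L1-HIT; vc=[26]
#7 0x6c→b6/s2 L1-HIT; vc=[26]
#8 0x1e6→b30/s2 MISS; vc=[26,6]
#9 0x67→b6/s2 VC-HIT; vc=[26,30]
#10 0xaf→b10/s2 MISS; vc=[26,30,6]
#11 0x66→b6/s2 VC-HIT; vc=[26,30,10]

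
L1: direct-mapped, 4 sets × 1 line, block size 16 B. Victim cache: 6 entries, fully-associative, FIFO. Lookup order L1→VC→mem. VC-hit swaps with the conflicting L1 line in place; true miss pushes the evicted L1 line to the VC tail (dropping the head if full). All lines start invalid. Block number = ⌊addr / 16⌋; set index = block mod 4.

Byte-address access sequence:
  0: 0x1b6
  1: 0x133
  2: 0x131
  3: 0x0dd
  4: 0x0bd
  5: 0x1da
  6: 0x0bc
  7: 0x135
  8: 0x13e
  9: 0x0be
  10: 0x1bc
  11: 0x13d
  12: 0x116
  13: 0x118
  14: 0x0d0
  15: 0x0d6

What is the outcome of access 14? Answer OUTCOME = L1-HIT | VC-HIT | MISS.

#0 0x1b6→b27/s3 MISS; vc=[]
#1 0x133→b19/s3 MISS; vc=[27]
#2 0x131→b19/s3 L1-HIT; vc=[27]
#3 0xdd→b13/s1 MISS; vc=[27]
#4 0xbd→b11/s3 MISS; vc=[27,19]
#5 0x1da→b29/s1 MISS; vc=[27,19,13]
#6 0xbc→b11/s3 L1-HIT; vc=[27,19,13]
#7 0x135→b19/s3 VC-HIT; vc=[27,11,13]
#8 0x13e→b19/s3 L1-HIT; vc=[27,11,13]
#9 0xbe→b11/s3 VC-HIT; vc=[27,19,13]
#10 0x1bc→b27/s3 VC-HIT; vc=[11,19,13]
#11 0x13d→b19/s3 VC-HIT; vc=[11,27,13]
#12 0x116→b17/s1 MISS; vc=[11,27,13,29]
#13 0x118→b17/s1 L1-HIT; vc=[11,27,13,29]
#14 0xd0→b13/s1 VC-HIT; vc=[11,27,17,29]
#15 0xd6→b13/s1 L1-HIT; vc=[11,27,17,29]

OUTCOME = VC-HIT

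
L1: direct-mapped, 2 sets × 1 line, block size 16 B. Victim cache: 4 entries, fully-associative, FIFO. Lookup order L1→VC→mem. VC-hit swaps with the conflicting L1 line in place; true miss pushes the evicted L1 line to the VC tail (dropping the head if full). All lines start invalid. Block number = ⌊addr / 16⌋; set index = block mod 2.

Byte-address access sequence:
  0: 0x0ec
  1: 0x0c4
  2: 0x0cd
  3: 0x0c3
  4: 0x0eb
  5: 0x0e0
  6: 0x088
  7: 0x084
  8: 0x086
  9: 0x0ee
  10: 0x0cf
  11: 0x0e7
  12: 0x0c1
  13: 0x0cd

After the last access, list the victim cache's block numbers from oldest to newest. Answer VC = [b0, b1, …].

  [0] addr=0xec blk=14 s=0: MISS | VC []
  [1] addr=0xc4 blk=12 s=0: MISS | VC [14]
  [2] addr=0xcd blk=12 s=0: L1-HIT | VC [14]
  [3] addr=0xc3 blk=12 s=0: L1-HIT | VC [14]
  [4] addr=0xeb blk=14 s=0: VC-HIT | VC [12]
  [5] addr=0xe0 blk=14 s=0: L1-HIT | VC [12]
  [6] addr=0x88 blk=8 s=0: MISS | VC [12, 14]
  [7] addr=0x84 blk=8 s=0: L1-HIT | VC [12, 14]
  [8] addr=0x86 blk=8 s=0: L1-HIT | VC [12, 14]
  [9] addr=0xee blk=14 s=0: VC-HIT | VC [12, 8]
  [10] addr=0xcf blk=12 s=0: VC-HIT | VC [14, 8]
  [11] addr=0xe7 blk=14 s=0: VC-HIT | VC [12, 8]
  [12] addr=0xc1 blk=12 s=0: VC-HIT | VC [14, 8]
  [13] addr=0xcd blk=12 s=0: L1-HIT | VC [14, 8]

VC = [14, 8]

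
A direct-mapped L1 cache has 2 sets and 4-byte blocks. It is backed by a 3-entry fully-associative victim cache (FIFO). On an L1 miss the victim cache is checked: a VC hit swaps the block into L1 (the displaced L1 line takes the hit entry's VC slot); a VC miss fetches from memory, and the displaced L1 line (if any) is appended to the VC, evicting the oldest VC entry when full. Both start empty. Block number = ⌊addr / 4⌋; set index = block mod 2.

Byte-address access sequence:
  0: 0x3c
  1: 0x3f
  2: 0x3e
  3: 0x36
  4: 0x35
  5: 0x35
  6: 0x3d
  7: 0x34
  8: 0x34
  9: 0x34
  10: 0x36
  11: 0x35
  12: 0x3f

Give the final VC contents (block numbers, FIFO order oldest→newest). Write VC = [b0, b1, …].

VC = [13]

#0 0x3c→b15/s1 MISS; vc=[]
#1 0x3f→b15/s1 L1-HIT; vc=[]
#2 0x3e→b15/s1 L1-HIT; vc=[]
#3 0x36→b13/s1 MISS; vc=[15]
#4 0x35→b13/s1 L1-HIT; vc=[15]
#5 0x35→b13/s1 L1-HIT; vc=[15]
#6 0x3d→b15/s1 VC-HIT; vc=[13]
#7 0x34→b13/s1 VC-HIT; vc=[15]
#8 0x34→b13/s1 L1-HIT; vc=[15]
#9 0x34→b13/s1 L1-HIT; vc=[15]
#10 0x36→b13/s1 L1-HIT; vc=[15]
#11 0x35→b13/s1 L1-HIT; vc=[15]
#12 0x3f→b15/s1 VC-HIT; vc=[13]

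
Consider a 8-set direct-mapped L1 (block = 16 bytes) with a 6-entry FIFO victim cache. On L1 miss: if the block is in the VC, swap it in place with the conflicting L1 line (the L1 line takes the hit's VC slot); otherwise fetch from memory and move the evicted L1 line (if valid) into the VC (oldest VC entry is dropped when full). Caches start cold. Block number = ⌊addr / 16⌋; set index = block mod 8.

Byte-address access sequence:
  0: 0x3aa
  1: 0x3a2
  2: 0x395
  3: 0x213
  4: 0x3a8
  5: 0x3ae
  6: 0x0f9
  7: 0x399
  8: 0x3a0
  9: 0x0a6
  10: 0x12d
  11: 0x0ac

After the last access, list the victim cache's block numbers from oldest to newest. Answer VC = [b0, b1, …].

#0 0x3aa→b58/s2 MISS; vc=[]
#1 0x3a2→b58/s2 L1-HIT; vc=[]
#2 0x395→b57/s1 MISS; vc=[]
#3 0x213→b33/s1 MISS; vc=[57]
#4 0x3a8→b58/s2 L1-HIT; vc=[57]
#5 0x3ae→b58/s2 L1-HIT; vc=[57]
#6 0xf9→b15/s7 MISS; vc=[57]
#7 0x399→b57/s1 VC-HIT; vc=[33]
#8 0x3a0→b58/s2 L1-HIT; vc=[33]
#9 0xa6→b10/s2 MISS; vc=[33,58]
#10 0x12d→b18/s2 MISS; vc=[33,58,10]
#11 0xac→b10/s2 VC-HIT; vc=[33,58,18]

VC = [33, 58, 18]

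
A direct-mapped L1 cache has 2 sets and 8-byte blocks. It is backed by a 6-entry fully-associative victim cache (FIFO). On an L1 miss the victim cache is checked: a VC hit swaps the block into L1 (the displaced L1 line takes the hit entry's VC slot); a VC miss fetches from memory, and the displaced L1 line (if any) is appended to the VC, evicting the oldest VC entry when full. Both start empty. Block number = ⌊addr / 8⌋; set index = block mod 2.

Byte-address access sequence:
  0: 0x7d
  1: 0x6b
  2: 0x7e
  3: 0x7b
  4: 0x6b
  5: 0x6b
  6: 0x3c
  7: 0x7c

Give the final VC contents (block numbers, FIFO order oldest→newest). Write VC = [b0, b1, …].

VC = [7, 13]

0: 0x7d (blk 15, set 1) → MISS  vc=[]
1: 0x6b (blk 13, set 1) → MISS  vc=[15]
2: 0x7e (blk 15, set 1) → VC-HIT  vc=[13]
3: 0x7b (blk 15, set 1) → L1-HIT  vc=[13]
4: 0x6b (blk 13, set 1) → VC-HIT  vc=[15]
5: 0x6b (blk 13, set 1) → L1-HIT  vc=[15]
6: 0x3c (blk 7, set 1) → MISS  vc=[15, 13]
7: 0x7c (blk 15, set 1) → VC-HIT  vc=[7, 13]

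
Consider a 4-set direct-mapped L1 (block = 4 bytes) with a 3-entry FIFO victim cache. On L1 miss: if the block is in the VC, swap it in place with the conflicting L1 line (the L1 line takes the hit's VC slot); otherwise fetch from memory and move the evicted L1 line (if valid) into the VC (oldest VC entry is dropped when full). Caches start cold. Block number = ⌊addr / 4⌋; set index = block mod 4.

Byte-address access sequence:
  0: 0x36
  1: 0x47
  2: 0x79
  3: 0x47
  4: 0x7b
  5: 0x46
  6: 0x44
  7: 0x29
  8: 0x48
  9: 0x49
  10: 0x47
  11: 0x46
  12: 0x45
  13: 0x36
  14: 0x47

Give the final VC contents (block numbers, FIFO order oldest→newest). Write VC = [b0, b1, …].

VC = [13, 30, 10]

0: 0x36 (blk 13, set 1) → MISS  vc=[]
1: 0x47 (blk 17, set 1) → MISS  vc=[13]
2: 0x79 (blk 30, set 2) → MISS  vc=[13]
3: 0x47 (blk 17, set 1) → L1-HIT  vc=[13]
4: 0x7b (blk 30, set 2) → L1-HIT  vc=[13]
5: 0x46 (blk 17, set 1) → L1-HIT  vc=[13]
6: 0x44 (blk 17, set 1) → L1-HIT  vc=[13]
7: 0x29 (blk 10, set 2) → MISS  vc=[13, 30]
8: 0x48 (blk 18, set 2) → MISS  vc=[13, 30, 10]
9: 0x49 (blk 18, set 2) → L1-HIT  vc=[13, 30, 10]
10: 0x47 (blk 17, set 1) → L1-HIT  vc=[13, 30, 10]
11: 0x46 (blk 17, set 1) → L1-HIT  vc=[13, 30, 10]
12: 0x45 (blk 17, set 1) → L1-HIT  vc=[13, 30, 10]
13: 0x36 (blk 13, set 1) → VC-HIT  vc=[17, 30, 10]
14: 0x47 (blk 17, set 1) → VC-HIT  vc=[13, 30, 10]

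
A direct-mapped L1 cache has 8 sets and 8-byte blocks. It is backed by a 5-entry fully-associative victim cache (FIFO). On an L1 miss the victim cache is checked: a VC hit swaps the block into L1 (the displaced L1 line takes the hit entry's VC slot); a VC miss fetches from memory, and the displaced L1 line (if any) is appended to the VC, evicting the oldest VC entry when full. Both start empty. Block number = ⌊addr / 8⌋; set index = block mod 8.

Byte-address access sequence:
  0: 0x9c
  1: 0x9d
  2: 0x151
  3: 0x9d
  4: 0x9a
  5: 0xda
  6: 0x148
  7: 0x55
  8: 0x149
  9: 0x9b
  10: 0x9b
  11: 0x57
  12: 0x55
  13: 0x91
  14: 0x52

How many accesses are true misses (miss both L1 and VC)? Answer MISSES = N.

  [0] addr=0x9c blk=19 s=3: MISS | VC []
  [1] addr=0x9d blk=19 s=3: L1-HIT | VC []
  [2] addr=0x151 blk=42 s=2: MISS | VC []
  [3] addr=0x9d blk=19 s=3: L1-HIT | VC []
  [4] addr=0x9a blk=19 s=3: L1-HIT | VC []
  [5] addr=0xda blk=27 s=3: MISS | VC [19]
  [6] addr=0x148 blk=41 s=1: MISS | VC [19]
  [7] addr=0x55 blk=10 s=2: MISS | VC [19, 42]
  [8] addr=0x149 blk=41 s=1: L1-HIT | VC [19, 42]
  [9] addr=0x9b blk=19 s=3: VC-HIT | VC [27, 42]
  [10] addr=0x9b blk=19 s=3: L1-HIT | VC [27, 42]
  [11] addr=0x57 blk=10 s=2: L1-HIT | VC [27, 42]
  [12] addr=0x55 blk=10 s=2: L1-HIT | VC [27, 42]
  [13] addr=0x91 blk=18 s=2: MISS | VC [27, 42, 10]
  [14] addr=0x52 blk=10 s=2: VC-HIT | VC [27, 42, 18]

MISSES = 6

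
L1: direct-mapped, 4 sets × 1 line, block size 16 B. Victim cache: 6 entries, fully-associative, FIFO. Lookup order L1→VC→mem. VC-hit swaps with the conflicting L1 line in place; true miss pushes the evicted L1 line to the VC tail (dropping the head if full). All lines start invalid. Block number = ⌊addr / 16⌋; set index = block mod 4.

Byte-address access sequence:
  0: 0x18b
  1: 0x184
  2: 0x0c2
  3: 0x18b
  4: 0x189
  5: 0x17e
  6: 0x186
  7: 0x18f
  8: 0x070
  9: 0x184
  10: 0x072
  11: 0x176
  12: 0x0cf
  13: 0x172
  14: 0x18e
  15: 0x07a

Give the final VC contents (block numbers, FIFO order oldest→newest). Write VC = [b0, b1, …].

VC = [12, 23]

0: 0x18b (blk 24, set 0) → MISS  vc=[]
1: 0x184 (blk 24, set 0) → L1-HIT  vc=[]
2: 0xc2 (blk 12, set 0) → MISS  vc=[24]
3: 0x18b (blk 24, set 0) → VC-HIT  vc=[12]
4: 0x189 (blk 24, set 0) → L1-HIT  vc=[12]
5: 0x17e (blk 23, set 3) → MISS  vc=[12]
6: 0x186 (blk 24, set 0) → L1-HIT  vc=[12]
7: 0x18f (blk 24, set 0) → L1-HIT  vc=[12]
8: 0x70 (blk 7, set 3) → MISS  vc=[12, 23]
9: 0x184 (blk 24, set 0) → L1-HIT  vc=[12, 23]
10: 0x72 (blk 7, set 3) → L1-HIT  vc=[12, 23]
11: 0x176 (blk 23, set 3) → VC-HIT  vc=[12, 7]
12: 0xcf (blk 12, set 0) → VC-HIT  vc=[24, 7]
13: 0x172 (blk 23, set 3) → L1-HIT  vc=[24, 7]
14: 0x18e (blk 24, set 0) → VC-HIT  vc=[12, 7]
15: 0x7a (blk 7, set 3) → VC-HIT  vc=[12, 23]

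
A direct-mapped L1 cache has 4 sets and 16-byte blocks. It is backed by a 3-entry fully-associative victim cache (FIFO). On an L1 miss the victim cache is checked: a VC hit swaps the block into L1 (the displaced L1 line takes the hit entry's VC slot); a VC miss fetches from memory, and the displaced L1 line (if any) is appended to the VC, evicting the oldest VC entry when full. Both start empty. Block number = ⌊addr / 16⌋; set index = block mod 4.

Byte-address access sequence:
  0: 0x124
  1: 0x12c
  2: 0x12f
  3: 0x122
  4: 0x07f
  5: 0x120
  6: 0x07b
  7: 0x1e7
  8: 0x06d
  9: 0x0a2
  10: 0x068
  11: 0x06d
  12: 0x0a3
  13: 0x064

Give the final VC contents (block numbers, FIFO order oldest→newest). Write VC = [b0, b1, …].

  [0] addr=0x124 blk=18 s=2: MISS | VC []
  [1] addr=0x12c blk=18 s=2: L1-HIT | VC []
  [2] addr=0x12f blk=18 s=2: L1-HIT | VC []
  [3] addr=0x122 blk=18 s=2: L1-HIT | VC []
  [4] addr=0x7f blk=7 s=3: MISS | VC []
  [5] addr=0x120 blk=18 s=2: L1-HIT | VC []
  [6] addr=0x7b blk=7 s=3: L1-HIT | VC []
  [7] addr=0x1e7 blk=30 s=2: MISS | VC [18]
  [8] addr=0x6d blk=6 s=2: MISS | VC [18, 30]
  [9] addr=0xa2 blk=10 s=2: MISS | VC [18, 30, 6]
  [10] addr=0x68 blk=6 s=2: VC-HIT | VC [18, 30, 10]
  [11] addr=0x6d blk=6 s=2: L1-HIT | VC [18, 30, 10]
  [12] addr=0xa3 blk=10 s=2: VC-HIT | VC [18, 30, 6]
  [13] addr=0x64 blk=6 s=2: VC-HIT | VC [18, 30, 10]

VC = [18, 30, 10]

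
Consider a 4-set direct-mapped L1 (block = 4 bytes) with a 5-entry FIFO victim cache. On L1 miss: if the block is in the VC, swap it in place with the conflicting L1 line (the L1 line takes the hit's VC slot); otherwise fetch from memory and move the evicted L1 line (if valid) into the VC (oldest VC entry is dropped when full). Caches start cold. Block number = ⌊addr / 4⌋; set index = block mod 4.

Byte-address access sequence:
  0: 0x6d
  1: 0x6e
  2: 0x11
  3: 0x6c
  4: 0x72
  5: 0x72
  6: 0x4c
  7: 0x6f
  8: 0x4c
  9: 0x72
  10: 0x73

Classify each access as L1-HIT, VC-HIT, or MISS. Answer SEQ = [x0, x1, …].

0: 0x6d (blk 27, set 3) → MISS  vc=[]
1: 0x6e (blk 27, set 3) → L1-HIT  vc=[]
2: 0x11 (blk 4, set 0) → MISS  vc=[]
3: 0x6c (blk 27, set 3) → L1-HIT  vc=[]
4: 0x72 (blk 28, set 0) → MISS  vc=[4]
5: 0x72 (blk 28, set 0) → L1-HIT  vc=[4]
6: 0x4c (blk 19, set 3) → MISS  vc=[4, 27]
7: 0x6f (blk 27, set 3) → VC-HIT  vc=[4, 19]
8: 0x4c (blk 19, set 3) → VC-HIT  vc=[4, 27]
9: 0x72 (blk 28, set 0) → L1-HIT  vc=[4, 27]
10: 0x73 (blk 28, set 0) → L1-HIT  vc=[4, 27]

SEQ = [MISS, L1-HIT, MISS, L1-HIT, MISS, L1-HIT, MISS, VC-HIT, VC-HIT, L1-HIT, L1-HIT]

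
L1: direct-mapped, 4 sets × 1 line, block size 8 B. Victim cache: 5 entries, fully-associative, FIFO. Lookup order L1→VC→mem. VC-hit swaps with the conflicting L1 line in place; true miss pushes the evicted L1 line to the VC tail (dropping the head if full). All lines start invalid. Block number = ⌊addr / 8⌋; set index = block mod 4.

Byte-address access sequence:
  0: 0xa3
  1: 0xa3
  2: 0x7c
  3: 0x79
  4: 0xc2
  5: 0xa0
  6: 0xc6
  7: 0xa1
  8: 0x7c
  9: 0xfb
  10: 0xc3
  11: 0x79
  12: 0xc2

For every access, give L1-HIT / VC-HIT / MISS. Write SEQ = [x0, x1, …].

SEQ = [MISS, L1-HIT, MISS, L1-HIT, MISS, VC-HIT, VC-HIT, VC-HIT, L1-HIT, MISS, VC-HIT, VC-HIT, L1-HIT]

  [0] addr=0xa3 blk=20 s=0: MISS | VC []
  [1] addr=0xa3 blk=20 s=0: L1-HIT | VC []
  [2] addr=0x7c blk=15 s=3: MISS | VC []
  [3] addr=0x79 blk=15 s=3: L1-HIT | VC []
  [4] addr=0xc2 blk=24 s=0: MISS | VC [20]
  [5] addr=0xa0 blk=20 s=0: VC-HIT | VC [24]
  [6] addr=0xc6 blk=24 s=0: VC-HIT | VC [20]
  [7] addr=0xa1 blk=20 s=0: VC-HIT | VC [24]
  [8] addr=0x7c blk=15 s=3: L1-HIT | VC [24]
  [9] addr=0xfb blk=31 s=3: MISS | VC [24, 15]
  [10] addr=0xc3 blk=24 s=0: VC-HIT | VC [20, 15]
  [11] addr=0x79 blk=15 s=3: VC-HIT | VC [20, 31]
  [12] addr=0xc2 blk=24 s=0: L1-HIT | VC [20, 31]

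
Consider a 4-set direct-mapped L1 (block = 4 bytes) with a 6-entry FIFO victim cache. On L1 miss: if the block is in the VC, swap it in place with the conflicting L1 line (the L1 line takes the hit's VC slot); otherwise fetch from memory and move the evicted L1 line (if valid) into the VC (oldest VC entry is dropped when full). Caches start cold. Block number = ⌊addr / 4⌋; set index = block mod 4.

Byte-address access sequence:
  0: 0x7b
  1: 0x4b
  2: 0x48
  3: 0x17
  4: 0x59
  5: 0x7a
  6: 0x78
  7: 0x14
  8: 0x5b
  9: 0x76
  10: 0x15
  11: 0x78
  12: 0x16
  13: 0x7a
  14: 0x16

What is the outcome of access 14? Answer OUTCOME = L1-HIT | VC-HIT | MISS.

#0 0x7b→b30/s2 MISS; vc=[]
#1 0x4b→b18/s2 MISS; vc=[30]
#2 0x48→b18/s2 L1-HIT; vc=[30]
#3 0x17→b5/s1 MISS; vc=[30]
#4 0x59→b22/s2 MISS; vc=[30,18]
#5 0x7a→b30/s2 VC-HIT; vc=[22,18]
#6 0x78→b30/s2 L1-HIT; vc=[22,18]
#7 0x14→b5/s1 L1-HIT; vc=[22,18]
#8 0x5b→b22/s2 VC-HIT; vc=[30,18]
#9 0x76→b29/s1 MISS; vc=[30,18,5]
#10 0x15→b5/s1 VC-HIT; vc=[30,18,29]
#11 0x78→b30/s2 VC-HIT; vc=[22,18,29]
#12 0x16→b5/s1 L1-HIT; vc=[22,18,29]
#13 0x7a→b30/s2 L1-HIT; vc=[22,18,29]
#14 0x16→b5/s1 L1-HIT; vc=[22,18,29]

OUTCOME = L1-HIT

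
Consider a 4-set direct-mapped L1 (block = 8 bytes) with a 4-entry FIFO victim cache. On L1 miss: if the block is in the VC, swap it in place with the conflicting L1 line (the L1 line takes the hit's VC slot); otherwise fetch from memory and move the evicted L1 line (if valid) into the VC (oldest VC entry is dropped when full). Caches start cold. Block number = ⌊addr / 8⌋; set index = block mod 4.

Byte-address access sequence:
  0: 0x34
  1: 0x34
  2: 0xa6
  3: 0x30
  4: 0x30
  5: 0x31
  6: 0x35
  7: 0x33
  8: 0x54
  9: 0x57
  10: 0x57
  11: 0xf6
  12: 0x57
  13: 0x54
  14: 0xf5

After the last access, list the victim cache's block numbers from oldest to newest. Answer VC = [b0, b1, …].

VC = [6, 10]

  [0] addr=0x34 blk=6 s=2: MISS | VC []
  [1] addr=0x34 blk=6 s=2: L1-HIT | VC []
  [2] addr=0xa6 blk=20 s=0: MISS | VC []
  [3] addr=0x30 blk=6 s=2: L1-HIT | VC []
  [4] addr=0x30 blk=6 s=2: L1-HIT | VC []
  [5] addr=0x31 blk=6 s=2: L1-HIT | VC []
  [6] addr=0x35 blk=6 s=2: L1-HIT | VC []
  [7] addr=0x33 blk=6 s=2: L1-HIT | VC []
  [8] addr=0x54 blk=10 s=2: MISS | VC [6]
  [9] addr=0x57 blk=10 s=2: L1-HIT | VC [6]
  [10] addr=0x57 blk=10 s=2: L1-HIT | VC [6]
  [11] addr=0xf6 blk=30 s=2: MISS | VC [6, 10]
  [12] addr=0x57 blk=10 s=2: VC-HIT | VC [6, 30]
  [13] addr=0x54 blk=10 s=2: L1-HIT | VC [6, 30]
  [14] addr=0xf5 blk=30 s=2: VC-HIT | VC [6, 10]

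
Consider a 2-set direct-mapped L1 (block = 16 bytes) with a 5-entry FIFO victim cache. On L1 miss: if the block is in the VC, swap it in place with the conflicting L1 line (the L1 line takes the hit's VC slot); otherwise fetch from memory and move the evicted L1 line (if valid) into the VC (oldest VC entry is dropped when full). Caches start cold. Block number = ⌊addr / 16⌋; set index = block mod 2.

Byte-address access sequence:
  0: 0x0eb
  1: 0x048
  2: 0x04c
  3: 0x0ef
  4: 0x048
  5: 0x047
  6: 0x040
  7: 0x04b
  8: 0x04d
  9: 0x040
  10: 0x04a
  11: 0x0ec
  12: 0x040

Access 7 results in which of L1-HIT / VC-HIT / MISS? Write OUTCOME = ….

0: 0xeb (blk 14, set 0) → MISS  vc=[]
1: 0x48 (blk 4, set 0) → MISS  vc=[14]
2: 0x4c (blk 4, set 0) → L1-HIT  vc=[14]
3: 0xef (blk 14, set 0) → VC-HIT  vc=[4]
4: 0x48 (blk 4, set 0) → VC-HIT  vc=[14]
5: 0x47 (blk 4, set 0) → L1-HIT  vc=[14]
6: 0x40 (blk 4, set 0) → L1-HIT  vc=[14]
7: 0x4b (blk 4, set 0) → L1-HIT  vc=[14]
8: 0x4d (blk 4, set 0) → L1-HIT  vc=[14]
9: 0x40 (blk 4, set 0) → L1-HIT  vc=[14]
10: 0x4a (blk 4, set 0) → L1-HIT  vc=[14]
11: 0xec (blk 14, set 0) → VC-HIT  vc=[4]
12: 0x40 (blk 4, set 0) → VC-HIT  vc=[14]

OUTCOME = L1-HIT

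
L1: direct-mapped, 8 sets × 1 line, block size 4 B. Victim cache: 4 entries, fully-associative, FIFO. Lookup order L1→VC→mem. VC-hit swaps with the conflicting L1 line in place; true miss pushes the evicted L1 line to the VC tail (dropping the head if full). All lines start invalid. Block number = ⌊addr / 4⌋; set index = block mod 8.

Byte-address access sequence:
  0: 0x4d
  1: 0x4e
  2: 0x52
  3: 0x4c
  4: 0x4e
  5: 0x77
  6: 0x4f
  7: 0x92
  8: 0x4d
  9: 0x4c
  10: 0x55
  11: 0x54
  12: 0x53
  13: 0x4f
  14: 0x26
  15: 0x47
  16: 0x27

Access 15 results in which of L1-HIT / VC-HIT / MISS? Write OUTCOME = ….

OUTCOME = MISS

0: 0x4d (blk 19, set 3) → MISS  vc=[]
1: 0x4e (blk 19, set 3) → L1-HIT  vc=[]
2: 0x52 (blk 20, set 4) → MISS  vc=[]
3: 0x4c (blk 19, set 3) → L1-HIT  vc=[]
4: 0x4e (blk 19, set 3) → L1-HIT  vc=[]
5: 0x77 (blk 29, set 5) → MISS  vc=[]
6: 0x4f (blk 19, set 3) → L1-HIT  vc=[]
7: 0x92 (blk 36, set 4) → MISS  vc=[20]
8: 0x4d (blk 19, set 3) → L1-HIT  vc=[20]
9: 0x4c (blk 19, set 3) → L1-HIT  vc=[20]
10: 0x55 (blk 21, set 5) → MISS  vc=[20, 29]
11: 0x54 (blk 21, set 5) → L1-HIT  vc=[20, 29]
12: 0x53 (blk 20, set 4) → VC-HIT  vc=[36, 29]
13: 0x4f (blk 19, set 3) → L1-HIT  vc=[36, 29]
14: 0x26 (blk 9, set 1) → MISS  vc=[36, 29]
15: 0x47 (blk 17, set 1) → MISS  vc=[36, 29, 9]
16: 0x27 (blk 9, set 1) → VC-HIT  vc=[36, 29, 17]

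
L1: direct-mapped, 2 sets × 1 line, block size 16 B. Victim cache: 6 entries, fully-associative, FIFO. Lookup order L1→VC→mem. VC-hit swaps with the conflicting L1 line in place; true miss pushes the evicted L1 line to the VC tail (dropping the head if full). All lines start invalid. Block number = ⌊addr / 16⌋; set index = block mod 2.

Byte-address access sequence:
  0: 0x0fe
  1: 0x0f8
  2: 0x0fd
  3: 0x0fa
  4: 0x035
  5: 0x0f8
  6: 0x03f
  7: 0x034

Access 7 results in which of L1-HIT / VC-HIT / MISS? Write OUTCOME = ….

  [0] addr=0xfe blk=15 s=1: MISS | VC []
  [1] addr=0xf8 blk=15 s=1: L1-HIT | VC []
  [2] addr=0xfd blk=15 s=1: L1-HIT | VC []
  [3] addr=0xfa blk=15 s=1: L1-HIT | VC []
  [4] addr=0x35 blk=3 s=1: MISS | VC [15]
  [5] addr=0xf8 blk=15 s=1: VC-HIT | VC [3]
  [6] addr=0x3f blk=3 s=1: VC-HIT | VC [15]
  [7] addr=0x34 blk=3 s=1: L1-HIT | VC [15]

OUTCOME = L1-HIT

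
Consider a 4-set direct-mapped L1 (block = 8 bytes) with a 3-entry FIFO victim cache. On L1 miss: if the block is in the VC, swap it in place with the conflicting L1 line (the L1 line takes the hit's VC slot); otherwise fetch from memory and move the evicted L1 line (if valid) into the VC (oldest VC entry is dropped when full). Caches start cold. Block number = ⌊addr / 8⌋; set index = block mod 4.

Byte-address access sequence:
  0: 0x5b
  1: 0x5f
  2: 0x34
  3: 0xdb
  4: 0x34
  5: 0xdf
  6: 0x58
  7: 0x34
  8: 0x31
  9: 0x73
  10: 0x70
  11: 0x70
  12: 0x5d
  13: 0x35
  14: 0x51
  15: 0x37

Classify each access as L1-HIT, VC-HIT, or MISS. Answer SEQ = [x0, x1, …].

0: 0x5b (blk 11, set 3) → MISS  vc=[]
1: 0x5f (blk 11, set 3) → L1-HIT  vc=[]
2: 0x34 (blk 6, set 2) → MISS  vc=[]
3: 0xdb (blk 27, set 3) → MISS  vc=[11]
4: 0x34 (blk 6, set 2) → L1-HIT  vc=[11]
5: 0xdf (blk 27, set 3) → L1-HIT  vc=[11]
6: 0x58 (blk 11, set 3) → VC-HIT  vc=[27]
7: 0x34 (blk 6, set 2) → L1-HIT  vc=[27]
8: 0x31 (blk 6, set 2) → L1-HIT  vc=[27]
9: 0x73 (blk 14, set 2) → MISS  vc=[27, 6]
10: 0x70 (blk 14, set 2) → L1-HIT  vc=[27, 6]
11: 0x70 (blk 14, set 2) → L1-HIT  vc=[27, 6]
12: 0x5d (blk 11, set 3) → L1-HIT  vc=[27, 6]
13: 0x35 (blk 6, set 2) → VC-HIT  vc=[27, 14]
14: 0x51 (blk 10, set 2) → MISS  vc=[27, 14, 6]
15: 0x37 (blk 6, set 2) → VC-HIT  vc=[27, 14, 10]

SEQ = [MISS, L1-HIT, MISS, MISS, L1-HIT, L1-HIT, VC-HIT, L1-HIT, L1-HIT, MISS, L1-HIT, L1-HIT, L1-HIT, VC-HIT, MISS, VC-HIT]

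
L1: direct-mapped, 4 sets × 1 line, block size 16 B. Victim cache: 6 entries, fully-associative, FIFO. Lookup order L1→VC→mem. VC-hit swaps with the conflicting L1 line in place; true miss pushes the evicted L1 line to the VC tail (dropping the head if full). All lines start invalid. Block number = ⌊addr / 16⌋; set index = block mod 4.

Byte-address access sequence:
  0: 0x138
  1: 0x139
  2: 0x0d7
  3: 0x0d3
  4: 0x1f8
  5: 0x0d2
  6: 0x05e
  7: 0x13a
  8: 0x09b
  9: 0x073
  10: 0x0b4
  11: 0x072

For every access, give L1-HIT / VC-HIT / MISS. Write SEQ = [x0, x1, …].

SEQ = [MISS, L1-HIT, MISS, L1-HIT, MISS, L1-HIT, MISS, VC-HIT, MISS, MISS, MISS, VC-HIT]

#0 0x138→b19/s3 MISS; vc=[]
#1 0x139→b19/s3 L1-HIT; vc=[]
#2 0xd7→b13/s1 MISS; vc=[]
#3 0xd3→b13/s1 L1-HIT; vc=[]
#4 0x1f8→b31/s3 MISS; vc=[19]
#5 0xd2→b13/s1 L1-HIT; vc=[19]
#6 0x5e→b5/s1 MISS; vc=[19,13]
#7 0x13a→b19/s3 VC-HIT; vc=[31,13]
#8 0x9b→b9/s1 MISS; vc=[31,13,5]
#9 0x73→b7/s3 MISS; vc=[31,13,5,19]
#10 0xb4→b11/s3 MISS; vc=[31,13,5,19,7]
#11 0x72→b7/s3 VC-HIT; vc=[31,13,5,19,11]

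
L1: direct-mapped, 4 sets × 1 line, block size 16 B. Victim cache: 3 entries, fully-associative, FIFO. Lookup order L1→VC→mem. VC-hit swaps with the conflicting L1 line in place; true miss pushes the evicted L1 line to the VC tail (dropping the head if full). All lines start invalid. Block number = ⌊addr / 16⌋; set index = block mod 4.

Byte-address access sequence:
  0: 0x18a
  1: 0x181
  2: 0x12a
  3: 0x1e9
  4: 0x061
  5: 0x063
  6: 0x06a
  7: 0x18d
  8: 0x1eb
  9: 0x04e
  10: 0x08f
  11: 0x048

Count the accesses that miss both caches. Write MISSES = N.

#0 0x18a→b24/s0 MISS; vc=[]
#1 0x181→b24/s0 L1-HIT; vc=[]
#2 0x12a→b18/s2 MISS; vc=[]
#3 0x1e9→b30/s2 MISS; vc=[18]
#4 0x61→b6/s2 MISS; vc=[18,30]
#5 0x63→b6/s2 L1-HIT; vc=[18,30]
#6 0x6a→b6/s2 L1-HIT; vc=[18,30]
#7 0x18d→b24/s0 L1-HIT; vc=[18,30]
#8 0x1eb→b30/s2 VC-HIT; vc=[18,6]
#9 0x4e→b4/s0 MISS; vc=[18,6,24]
#10 0x8f→b8/s0 MISS; vc=[6,24,4]
#11 0x48→b4/s0 VC-HIT; vc=[6,24,8]

MISSES = 6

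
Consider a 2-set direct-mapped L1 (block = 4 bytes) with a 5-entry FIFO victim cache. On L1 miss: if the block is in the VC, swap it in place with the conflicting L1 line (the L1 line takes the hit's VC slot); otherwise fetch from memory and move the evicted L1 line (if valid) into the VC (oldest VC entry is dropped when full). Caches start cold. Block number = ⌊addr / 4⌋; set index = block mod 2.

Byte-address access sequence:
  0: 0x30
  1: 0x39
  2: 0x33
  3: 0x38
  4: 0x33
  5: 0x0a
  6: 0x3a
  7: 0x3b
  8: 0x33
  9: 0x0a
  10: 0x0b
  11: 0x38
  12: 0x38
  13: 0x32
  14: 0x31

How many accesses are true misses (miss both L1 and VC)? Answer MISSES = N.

MISSES = 3

  [0] addr=0x30 blk=12 s=0: MISS | VC []
  [1] addr=0x39 blk=14 s=0: MISS | VC [12]
  [2] addr=0x33 blk=12 s=0: VC-HIT | VC [14]
  [3] addr=0x38 blk=14 s=0: VC-HIT | VC [12]
  [4] addr=0x33 blk=12 s=0: VC-HIT | VC [14]
  [5] addr=0xa blk=2 s=0: MISS | VC [14, 12]
  [6] addr=0x3a blk=14 s=0: VC-HIT | VC [2, 12]
  [7] addr=0x3b blk=14 s=0: L1-HIT | VC [2, 12]
  [8] addr=0x33 blk=12 s=0: VC-HIT | VC [2, 14]
  [9] addr=0xa blk=2 s=0: VC-HIT | VC [12, 14]
  [10] addr=0xb blk=2 s=0: L1-HIT | VC [12, 14]
  [11] addr=0x38 blk=14 s=0: VC-HIT | VC [12, 2]
  [12] addr=0x38 blk=14 s=0: L1-HIT | VC [12, 2]
  [13] addr=0x32 blk=12 s=0: VC-HIT | VC [14, 2]
  [14] addr=0x31 blk=12 s=0: L1-HIT | VC [14, 2]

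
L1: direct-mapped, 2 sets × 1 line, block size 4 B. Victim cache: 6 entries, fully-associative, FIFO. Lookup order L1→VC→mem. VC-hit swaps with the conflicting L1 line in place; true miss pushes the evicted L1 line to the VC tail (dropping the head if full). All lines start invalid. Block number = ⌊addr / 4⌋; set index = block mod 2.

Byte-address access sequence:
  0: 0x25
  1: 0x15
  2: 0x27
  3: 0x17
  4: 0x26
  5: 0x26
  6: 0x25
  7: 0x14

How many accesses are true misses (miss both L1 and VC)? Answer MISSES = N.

  [0] addr=0x25 blk=9 s=1: MISS | VC []
  [1] addr=0x15 blk=5 s=1: MISS | VC [9]
  [2] addr=0x27 blk=9 s=1: VC-HIT | VC [5]
  [3] addr=0x17 blk=5 s=1: VC-HIT | VC [9]
  [4] addr=0x26 blk=9 s=1: VC-HIT | VC [5]
  [5] addr=0x26 blk=9 s=1: L1-HIT | VC [5]
  [6] addr=0x25 blk=9 s=1: L1-HIT | VC [5]
  [7] addr=0x14 blk=5 s=1: VC-HIT | VC [9]

MISSES = 2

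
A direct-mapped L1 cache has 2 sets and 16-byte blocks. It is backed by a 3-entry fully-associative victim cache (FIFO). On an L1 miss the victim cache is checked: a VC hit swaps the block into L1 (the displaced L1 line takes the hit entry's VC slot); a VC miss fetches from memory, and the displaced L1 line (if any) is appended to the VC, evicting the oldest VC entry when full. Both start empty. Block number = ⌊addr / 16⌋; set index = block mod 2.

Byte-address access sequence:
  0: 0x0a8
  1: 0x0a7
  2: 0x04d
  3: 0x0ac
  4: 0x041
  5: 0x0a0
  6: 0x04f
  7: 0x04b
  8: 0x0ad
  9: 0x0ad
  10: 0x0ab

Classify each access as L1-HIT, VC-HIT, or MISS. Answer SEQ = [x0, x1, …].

0: 0xa8 (blk 10, set 0) → MISS  vc=[]
1: 0xa7 (blk 10, set 0) → L1-HIT  vc=[]
2: 0x4d (blk 4, set 0) → MISS  vc=[10]
3: 0xac (blk 10, set 0) → VC-HIT  vc=[4]
4: 0x41 (blk 4, set 0) → VC-HIT  vc=[10]
5: 0xa0 (blk 10, set 0) → VC-HIT  vc=[4]
6: 0x4f (blk 4, set 0) → VC-HIT  vc=[10]
7: 0x4b (blk 4, set 0) → L1-HIT  vc=[10]
8: 0xad (blk 10, set 0) → VC-HIT  vc=[4]
9: 0xad (blk 10, set 0) → L1-HIT  vc=[4]
10: 0xab (blk 10, set 0) → L1-HIT  vc=[4]

SEQ = [MISS, L1-HIT, MISS, VC-HIT, VC-HIT, VC-HIT, VC-HIT, L1-HIT, VC-HIT, L1-HIT, L1-HIT]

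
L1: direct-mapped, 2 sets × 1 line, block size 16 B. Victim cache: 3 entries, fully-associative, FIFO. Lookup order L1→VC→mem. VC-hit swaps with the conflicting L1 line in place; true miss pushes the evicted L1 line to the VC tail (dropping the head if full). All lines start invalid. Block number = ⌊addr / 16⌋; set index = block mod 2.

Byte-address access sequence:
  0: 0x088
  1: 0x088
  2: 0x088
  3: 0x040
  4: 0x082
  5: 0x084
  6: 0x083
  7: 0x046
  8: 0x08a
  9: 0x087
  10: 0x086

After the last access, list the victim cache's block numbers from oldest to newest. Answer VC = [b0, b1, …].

#0 0x88→b8/s0 MISS; vc=[]
#1 0x88→b8/s0 L1-HIT; vc=[]
#2 0x88→b8/s0 L1-HIT; vc=[]
#3 0x40→b4/s0 MISS; vc=[8]
#4 0x82→b8/s0 VC-HIT; vc=[4]
#5 0x84→b8/s0 L1-HIT; vc=[4]
#6 0x83→b8/s0 L1-HIT; vc=[4]
#7 0x46→b4/s0 VC-HIT; vc=[8]
#8 0x8a→b8/s0 VC-HIT; vc=[4]
#9 0x87→b8/s0 L1-HIT; vc=[4]
#10 0x86→b8/s0 L1-HIT; vc=[4]

VC = [4]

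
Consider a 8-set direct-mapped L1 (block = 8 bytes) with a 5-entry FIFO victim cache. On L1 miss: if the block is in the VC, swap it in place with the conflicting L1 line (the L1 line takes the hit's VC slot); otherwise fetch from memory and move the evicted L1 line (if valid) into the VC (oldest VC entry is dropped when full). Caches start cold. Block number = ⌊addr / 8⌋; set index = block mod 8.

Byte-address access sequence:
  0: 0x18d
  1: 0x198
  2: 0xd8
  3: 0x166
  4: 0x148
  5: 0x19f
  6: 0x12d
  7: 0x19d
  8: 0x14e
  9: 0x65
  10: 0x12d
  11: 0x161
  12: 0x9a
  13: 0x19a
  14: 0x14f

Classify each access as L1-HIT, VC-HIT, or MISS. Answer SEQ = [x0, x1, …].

0: 0x18d (blk 49, set 1) → MISS  vc=[]
1: 0x198 (blk 51, set 3) → MISS  vc=[]
2: 0xd8 (blk 27, set 3) → MISS  vc=[51]
3: 0x166 (blk 44, set 4) → MISS  vc=[51]
4: 0x148 (blk 41, set 1) → MISS  vc=[51, 49]
5: 0x19f (blk 51, set 3) → VC-HIT  vc=[27, 49]
6: 0x12d (blk 37, set 5) → MISS  vc=[27, 49]
7: 0x19d (blk 51, set 3) → L1-HIT  vc=[27, 49]
8: 0x14e (blk 41, set 1) → L1-HIT  vc=[27, 49]
9: 0x65 (blk 12, set 4) → MISS  vc=[27, 49, 44]
10: 0x12d (blk 37, set 5) → L1-HIT  vc=[27, 49, 44]
11: 0x161 (blk 44, set 4) → VC-HIT  vc=[27, 49, 12]
12: 0x9a (blk 19, set 3) → MISS  vc=[27, 49, 12, 51]
13: 0x19a (blk 51, set 3) → VC-HIT  vc=[27, 49, 12, 19]
14: 0x14f (blk 41, set 1) → L1-HIT  vc=[27, 49, 12, 19]

SEQ = [MISS, MISS, MISS, MISS, MISS, VC-HIT, MISS, L1-HIT, L1-HIT, MISS, L1-HIT, VC-HIT, MISS, VC-HIT, L1-HIT]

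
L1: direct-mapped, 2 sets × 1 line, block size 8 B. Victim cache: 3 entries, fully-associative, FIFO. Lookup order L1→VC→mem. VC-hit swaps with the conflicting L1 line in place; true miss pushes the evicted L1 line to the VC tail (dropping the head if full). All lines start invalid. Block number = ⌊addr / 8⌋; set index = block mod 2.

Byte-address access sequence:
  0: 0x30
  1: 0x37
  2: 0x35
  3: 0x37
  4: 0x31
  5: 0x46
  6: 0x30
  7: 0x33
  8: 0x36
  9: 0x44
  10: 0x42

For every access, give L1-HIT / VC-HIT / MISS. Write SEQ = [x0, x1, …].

SEQ = [MISS, L1-HIT, L1-HIT, L1-HIT, L1-HIT, MISS, VC-HIT, L1-HIT, L1-HIT, VC-HIT, L1-HIT]

0: 0x30 (blk 6, set 0) → MISS  vc=[]
1: 0x37 (blk 6, set 0) → L1-HIT  vc=[]
2: 0x35 (blk 6, set 0) → L1-HIT  vc=[]
3: 0x37 (blk 6, set 0) → L1-HIT  vc=[]
4: 0x31 (blk 6, set 0) → L1-HIT  vc=[]
5: 0x46 (blk 8, set 0) → MISS  vc=[6]
6: 0x30 (blk 6, set 0) → VC-HIT  vc=[8]
7: 0x33 (blk 6, set 0) → L1-HIT  vc=[8]
8: 0x36 (blk 6, set 0) → L1-HIT  vc=[8]
9: 0x44 (blk 8, set 0) → VC-HIT  vc=[6]
10: 0x42 (blk 8, set 0) → L1-HIT  vc=[6]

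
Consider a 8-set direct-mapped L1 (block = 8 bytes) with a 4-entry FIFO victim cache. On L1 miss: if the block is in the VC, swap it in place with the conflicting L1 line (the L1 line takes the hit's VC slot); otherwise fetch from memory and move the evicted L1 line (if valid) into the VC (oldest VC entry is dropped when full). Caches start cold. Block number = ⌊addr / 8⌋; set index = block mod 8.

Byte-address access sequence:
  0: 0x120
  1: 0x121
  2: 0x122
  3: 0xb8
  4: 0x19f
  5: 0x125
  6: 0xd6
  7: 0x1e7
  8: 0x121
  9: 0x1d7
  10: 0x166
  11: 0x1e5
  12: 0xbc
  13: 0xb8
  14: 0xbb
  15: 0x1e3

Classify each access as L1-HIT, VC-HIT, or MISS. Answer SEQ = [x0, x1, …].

  [0] addr=0x120 blk=36 s=4: MISS | VC []
  [1] addr=0x121 blk=36 s=4: L1-HIT | VC []
  [2] addr=0x122 blk=36 s=4: L1-HIT | VC []
  [3] addr=0xb8 blk=23 s=7: MISS | VC []
  [4] addr=0x19f blk=51 s=3: MISS | VC []
  [5] addr=0x125 blk=36 s=4: L1-HIT | VC []
  [6] addr=0xd6 blk=26 s=2: MISS | VC []
  [7] addr=0x1e7 blk=60 s=4: MISS | VC [36]
  [8] addr=0x121 blk=36 s=4: VC-HIT | VC [60]
  [9] addr=0x1d7 blk=58 s=2: MISS | VC [60, 26]
  [10] addr=0x166 blk=44 s=4: MISS | VC [60, 26, 36]
  [11] addr=0x1e5 blk=60 s=4: VC-HIT | VC [44, 26, 36]
  [12] addr=0xbc blk=23 s=7: L1-HIT | VC [44, 26, 36]
  [13] addr=0xb8 blk=23 s=7: L1-HIT | VC [44, 26, 36]
  [14] addr=0xbb blk=23 s=7: L1-HIT | VC [44, 26, 36]
  [15] addr=0x1e3 blk=60 s=4: L1-HIT | VC [44, 26, 36]

SEQ = [MISS, L1-HIT, L1-HIT, MISS, MISS, L1-HIT, MISS, MISS, VC-HIT, MISS, MISS, VC-HIT, L1-HIT, L1-HIT, L1-HIT, L1-HIT]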